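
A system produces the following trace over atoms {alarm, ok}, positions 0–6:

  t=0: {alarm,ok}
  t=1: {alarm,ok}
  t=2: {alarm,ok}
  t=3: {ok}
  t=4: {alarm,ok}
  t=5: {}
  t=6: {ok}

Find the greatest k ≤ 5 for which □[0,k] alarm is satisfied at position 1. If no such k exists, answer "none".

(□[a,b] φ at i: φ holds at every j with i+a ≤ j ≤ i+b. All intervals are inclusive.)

alarm must hold from j=1 onward; find where it first fails.
  j=1: holds
  j=2: holds
  j=3: fails
Holds on [1,2], so largest k = 1.

1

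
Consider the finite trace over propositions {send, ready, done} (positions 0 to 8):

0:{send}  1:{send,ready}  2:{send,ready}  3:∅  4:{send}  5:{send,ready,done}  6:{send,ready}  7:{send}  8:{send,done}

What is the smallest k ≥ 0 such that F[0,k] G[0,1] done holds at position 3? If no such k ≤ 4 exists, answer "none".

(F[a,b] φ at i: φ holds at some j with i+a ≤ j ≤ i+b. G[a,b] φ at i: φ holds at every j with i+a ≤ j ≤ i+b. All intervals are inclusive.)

none

Scan j = 3,4,… for G[0,1] done:
  j=3: fails
  j=4: fails
  j=5: fails
  j=6: fails
  j=7: fails
No j in [3,7] satisfies it → none.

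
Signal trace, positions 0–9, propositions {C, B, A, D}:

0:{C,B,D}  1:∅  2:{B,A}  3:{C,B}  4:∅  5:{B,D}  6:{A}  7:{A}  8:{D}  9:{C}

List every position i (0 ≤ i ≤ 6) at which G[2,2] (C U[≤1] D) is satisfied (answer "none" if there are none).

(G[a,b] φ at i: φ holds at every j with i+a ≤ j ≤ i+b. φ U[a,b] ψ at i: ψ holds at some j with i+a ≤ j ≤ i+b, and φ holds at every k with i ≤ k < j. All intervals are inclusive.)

Evaluate at each i in [0,6]:
  i=0: ✗ (fails at j=2)
  i=1: ✗ (fails at j=3)
  i=2: ✗ (fails at j=4)
  i=3: ✓ (all of [5,5])
  i=4: ✗ (fails at j=6)
  i=5: ✗ (fails at j=7)
  i=6: ✓ (all of [8,8])

3, 6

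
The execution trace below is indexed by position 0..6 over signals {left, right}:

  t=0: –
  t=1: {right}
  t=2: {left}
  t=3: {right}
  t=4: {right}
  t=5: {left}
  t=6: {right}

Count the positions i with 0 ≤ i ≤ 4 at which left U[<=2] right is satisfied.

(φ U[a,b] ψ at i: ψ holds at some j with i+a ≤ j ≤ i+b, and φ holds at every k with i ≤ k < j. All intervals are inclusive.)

Evaluate at each i in [0,4]:
  i=0: ✗ (lhs fails at k=0 before rhs at j=1)
  i=1: ✓ (rhs at j=1)
  i=2: ✓ (rhs at j=3; lhs holds on [2,2])
  i=3: ✓ (rhs at j=3)
  i=4: ✓ (rhs at j=4)
Positions where it holds: {1, 2, 3, 4} → 4.

4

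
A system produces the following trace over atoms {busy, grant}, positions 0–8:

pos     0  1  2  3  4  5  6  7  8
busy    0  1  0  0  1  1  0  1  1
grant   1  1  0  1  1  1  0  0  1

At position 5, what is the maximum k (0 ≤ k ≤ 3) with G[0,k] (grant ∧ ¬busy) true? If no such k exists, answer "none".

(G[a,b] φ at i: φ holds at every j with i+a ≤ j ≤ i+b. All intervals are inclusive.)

none

(grant ∧ ¬busy) must hold from j=5 onward; find where it first fails.
  j=5: fails → no k works.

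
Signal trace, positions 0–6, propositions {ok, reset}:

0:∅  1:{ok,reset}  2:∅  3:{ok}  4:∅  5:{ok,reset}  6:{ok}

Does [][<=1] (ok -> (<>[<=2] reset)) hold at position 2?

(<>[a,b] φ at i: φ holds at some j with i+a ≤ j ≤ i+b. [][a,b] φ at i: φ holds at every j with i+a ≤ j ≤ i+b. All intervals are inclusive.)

Yes

Check (ok -> (<>[<=2] reset)) at every j in [2,3]:
  j=2: antecedent false → ✓
  j=3: antecedent true; consequent holds (witness at 5) → ✓
All positions satisfy it → formula holds.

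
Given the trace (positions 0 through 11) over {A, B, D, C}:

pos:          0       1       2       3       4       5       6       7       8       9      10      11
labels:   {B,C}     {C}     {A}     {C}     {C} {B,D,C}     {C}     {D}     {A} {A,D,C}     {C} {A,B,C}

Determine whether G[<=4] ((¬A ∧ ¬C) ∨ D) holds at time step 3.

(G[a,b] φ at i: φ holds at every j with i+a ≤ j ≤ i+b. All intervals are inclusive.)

Does not hold

Check ((¬A ∧ ¬C) ∨ D) at every j in [3,7]:
  j=3: false
  j=4: false
  j=5: true
  j=6: false
  j=7: true
Fails at j=3 → formula fails.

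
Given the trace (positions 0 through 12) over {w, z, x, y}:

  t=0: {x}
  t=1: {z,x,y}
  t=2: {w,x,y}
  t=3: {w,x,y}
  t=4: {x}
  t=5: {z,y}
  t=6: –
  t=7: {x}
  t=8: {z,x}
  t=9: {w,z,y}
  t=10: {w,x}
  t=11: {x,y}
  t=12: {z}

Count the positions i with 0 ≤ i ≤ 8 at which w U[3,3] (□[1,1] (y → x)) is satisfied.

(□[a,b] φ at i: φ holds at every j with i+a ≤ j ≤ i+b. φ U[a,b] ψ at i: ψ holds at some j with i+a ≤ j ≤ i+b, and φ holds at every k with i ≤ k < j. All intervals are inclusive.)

Evaluate at each i in [0,8]:
  i=0: ✗ (lhs fails at k=0 before rhs at j=3)
  i=1: ✗ (no rhs in [4,4])
  i=2: ✗ (lhs fails at k=4 before rhs at j=5)
  i=3: ✗ (lhs fails at k=4 before rhs at j=6)
  i=4: ✗ (lhs fails at k=4 before rhs at j=7)
  i=5: ✗ (no rhs in [8,8])
  i=6: ✗ (lhs fails at k=6 before rhs at j=9)
  i=7: ✗ (lhs fails at k=7 before rhs at j=10)
  i=8: ✗ (lhs fails at k=8 before rhs at j=11)
Positions where it holds: {} → 0.

0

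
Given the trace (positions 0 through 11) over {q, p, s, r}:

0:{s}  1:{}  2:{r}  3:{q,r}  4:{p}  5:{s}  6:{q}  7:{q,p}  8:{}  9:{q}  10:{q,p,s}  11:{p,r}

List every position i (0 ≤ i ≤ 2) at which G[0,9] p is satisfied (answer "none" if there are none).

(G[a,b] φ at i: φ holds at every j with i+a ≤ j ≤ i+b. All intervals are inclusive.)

none

Evaluate at each i in [0,2]:
  i=0: ✗ (fails at j=0)
  i=1: ✗ (fails at j=1)
  i=2: ✗ (fails at j=2)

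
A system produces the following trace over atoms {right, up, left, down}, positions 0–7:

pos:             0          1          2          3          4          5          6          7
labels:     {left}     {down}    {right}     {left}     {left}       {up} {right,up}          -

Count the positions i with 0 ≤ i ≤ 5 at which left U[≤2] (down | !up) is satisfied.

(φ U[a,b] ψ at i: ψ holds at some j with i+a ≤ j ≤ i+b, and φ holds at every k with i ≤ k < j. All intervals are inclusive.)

Evaluate at each i in [0,5]:
  i=0: ✓ (rhs at j=0)
  i=1: ✓ (rhs at j=1)
  i=2: ✓ (rhs at j=2)
  i=3: ✓ (rhs at j=3)
  i=4: ✓ (rhs at j=4)
  i=5: ✗ (lhs fails at k=5 before rhs at j=7)
Positions where it holds: {0, 1, 2, 3, 4} → 5.

5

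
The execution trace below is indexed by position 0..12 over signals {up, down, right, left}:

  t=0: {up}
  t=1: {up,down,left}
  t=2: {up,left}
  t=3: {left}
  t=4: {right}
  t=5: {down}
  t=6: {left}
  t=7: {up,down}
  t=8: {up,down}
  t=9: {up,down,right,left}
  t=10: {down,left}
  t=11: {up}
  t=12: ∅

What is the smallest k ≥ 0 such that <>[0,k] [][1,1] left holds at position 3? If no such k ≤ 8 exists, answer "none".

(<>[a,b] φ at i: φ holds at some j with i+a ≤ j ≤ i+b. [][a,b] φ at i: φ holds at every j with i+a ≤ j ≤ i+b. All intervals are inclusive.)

2

Scan j = 3,4,… for [][1,1] left:
  j=3: fails
  j=4: fails
  j=5: holds
First hit at j=5, so smallest k = 5-3 = 2.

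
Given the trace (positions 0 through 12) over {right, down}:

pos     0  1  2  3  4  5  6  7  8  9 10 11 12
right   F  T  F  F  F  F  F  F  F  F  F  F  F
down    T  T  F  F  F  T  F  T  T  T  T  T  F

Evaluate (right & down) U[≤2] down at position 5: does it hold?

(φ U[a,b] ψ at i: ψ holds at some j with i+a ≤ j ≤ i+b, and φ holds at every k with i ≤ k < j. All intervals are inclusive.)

Need some j in [5,7] with down, and (right & down) at every k in [5,j-1].
  j=5: down holds; no prefix to check → satisfied.

Yes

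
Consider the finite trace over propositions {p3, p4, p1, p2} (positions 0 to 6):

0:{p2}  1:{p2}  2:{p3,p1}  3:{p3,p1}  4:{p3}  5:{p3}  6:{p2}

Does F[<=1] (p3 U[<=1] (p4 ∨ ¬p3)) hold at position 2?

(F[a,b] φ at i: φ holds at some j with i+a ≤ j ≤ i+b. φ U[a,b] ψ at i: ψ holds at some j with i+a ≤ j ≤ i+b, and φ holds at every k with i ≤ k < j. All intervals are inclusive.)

Check (p3 U[<=1] (p4 ∨ ¬p3)) at each j in [2,3]:
  j=2: fails
  j=3: fails
No position in the window satisfies it → formula fails.

Does not hold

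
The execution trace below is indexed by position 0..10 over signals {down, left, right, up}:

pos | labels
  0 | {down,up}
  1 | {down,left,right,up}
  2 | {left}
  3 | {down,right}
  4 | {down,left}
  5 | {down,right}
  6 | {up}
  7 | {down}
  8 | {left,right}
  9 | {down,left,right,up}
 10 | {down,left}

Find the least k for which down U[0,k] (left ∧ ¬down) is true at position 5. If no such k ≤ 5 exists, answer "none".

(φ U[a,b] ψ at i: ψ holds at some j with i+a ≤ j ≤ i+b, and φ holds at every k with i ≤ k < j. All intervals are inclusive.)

Need earliest j ≥ 5 with (left ∧ ¬down), and down at every k in [5,j-1].
  j=5: rhs fails.
  j=6: rhs fails.
  j=7: rhs fails.
  j=8: rhs holds but lhs fails at k=6.
  j=9: rhs fails.
  j=10: rhs fails.
No witness within the range → none.

none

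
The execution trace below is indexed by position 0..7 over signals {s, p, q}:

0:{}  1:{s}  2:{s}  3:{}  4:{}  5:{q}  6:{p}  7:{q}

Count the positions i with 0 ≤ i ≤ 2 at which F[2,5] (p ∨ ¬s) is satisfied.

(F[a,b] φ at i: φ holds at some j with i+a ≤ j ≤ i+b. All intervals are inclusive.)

3

Evaluate at each i in [0,2]:
  i=0: ✓ (witness j=3)
  i=1: ✓ (witness j=3)
  i=2: ✓ (witness j=4)
Positions where it holds: {0, 1, 2} → 3.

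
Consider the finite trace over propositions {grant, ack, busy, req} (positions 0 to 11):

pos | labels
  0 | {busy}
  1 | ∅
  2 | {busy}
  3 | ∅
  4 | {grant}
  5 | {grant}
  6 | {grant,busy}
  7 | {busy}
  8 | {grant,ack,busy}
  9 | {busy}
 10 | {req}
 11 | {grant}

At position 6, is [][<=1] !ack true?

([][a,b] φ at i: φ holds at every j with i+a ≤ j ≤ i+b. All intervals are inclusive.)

Yes

Check !ack at every j in [6,7]:
  j=6: true
  j=7: true
All positions satisfy it → formula holds.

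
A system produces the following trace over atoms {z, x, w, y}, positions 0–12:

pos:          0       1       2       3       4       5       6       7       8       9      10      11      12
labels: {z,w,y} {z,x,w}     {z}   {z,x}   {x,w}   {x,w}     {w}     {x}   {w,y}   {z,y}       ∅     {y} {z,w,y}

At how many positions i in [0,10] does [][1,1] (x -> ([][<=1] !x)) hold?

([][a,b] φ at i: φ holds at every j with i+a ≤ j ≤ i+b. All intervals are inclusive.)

Evaluate at each i in [0,10]:
  i=0: ✗ (fails at j=1)
  i=1: ✓ (all of [2,2])
  i=2: ✗ (fails at j=3)
  i=3: ✗ (fails at j=4)
  i=4: ✗ (fails at j=5)
  i=5: ✓ (all of [6,6])
  i=6: ✗ (fails at j=7)
  i=7: ✓ (all of [8,8])
  i=8: ✓ (all of [9,9])
  i=9: ✓ (all of [10,10])
  i=10: ✓ (all of [11,11])
Positions where it holds: {1, 5, 7, 8, 9, 10} → 6.

6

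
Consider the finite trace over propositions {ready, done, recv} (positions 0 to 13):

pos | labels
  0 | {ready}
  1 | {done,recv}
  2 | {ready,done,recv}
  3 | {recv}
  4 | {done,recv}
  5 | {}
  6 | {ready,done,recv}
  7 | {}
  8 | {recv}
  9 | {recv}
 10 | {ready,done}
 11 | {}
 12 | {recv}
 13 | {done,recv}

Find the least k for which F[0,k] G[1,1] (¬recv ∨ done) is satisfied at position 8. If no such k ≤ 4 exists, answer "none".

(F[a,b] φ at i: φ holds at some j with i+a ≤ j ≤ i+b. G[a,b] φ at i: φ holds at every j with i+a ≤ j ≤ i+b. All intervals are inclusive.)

1

Scan j = 8,9,… for G[1,1] (¬recv ∨ done):
  j=8: fails
  j=9: holds
First hit at j=9, so smallest k = 9-8 = 1.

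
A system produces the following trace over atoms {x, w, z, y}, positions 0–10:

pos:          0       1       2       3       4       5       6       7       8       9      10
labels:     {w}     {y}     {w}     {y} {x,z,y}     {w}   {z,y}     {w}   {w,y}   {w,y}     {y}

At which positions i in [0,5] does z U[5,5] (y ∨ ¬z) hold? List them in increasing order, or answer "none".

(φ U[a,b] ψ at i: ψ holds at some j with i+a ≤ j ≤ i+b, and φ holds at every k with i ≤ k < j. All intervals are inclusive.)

Evaluate at each i in [0,5]:
  i=0: ✗ (lhs fails at k=0 before rhs at j=5)
  i=1: ✗ (lhs fails at k=1 before rhs at j=6)
  i=2: ✗ (lhs fails at k=2 before rhs at j=7)
  i=3: ✗ (lhs fails at k=3 before rhs at j=8)
  i=4: ✗ (lhs fails at k=5 before rhs at j=9)
  i=5: ✗ (lhs fails at k=5 before rhs at j=10)

none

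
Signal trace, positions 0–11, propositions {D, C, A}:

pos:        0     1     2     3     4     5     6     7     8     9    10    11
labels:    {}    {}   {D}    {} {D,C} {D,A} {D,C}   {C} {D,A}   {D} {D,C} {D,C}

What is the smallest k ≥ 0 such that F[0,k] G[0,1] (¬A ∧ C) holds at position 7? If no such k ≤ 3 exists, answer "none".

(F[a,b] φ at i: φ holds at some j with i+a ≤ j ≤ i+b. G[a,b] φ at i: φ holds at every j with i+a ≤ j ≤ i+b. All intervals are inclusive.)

Scan j = 7,8,… for G[0,1] (¬A ∧ C):
  j=7: fails
  j=8: fails
  j=9: fails
  j=10: holds
First hit at j=10, so smallest k = 10-7 = 3.

3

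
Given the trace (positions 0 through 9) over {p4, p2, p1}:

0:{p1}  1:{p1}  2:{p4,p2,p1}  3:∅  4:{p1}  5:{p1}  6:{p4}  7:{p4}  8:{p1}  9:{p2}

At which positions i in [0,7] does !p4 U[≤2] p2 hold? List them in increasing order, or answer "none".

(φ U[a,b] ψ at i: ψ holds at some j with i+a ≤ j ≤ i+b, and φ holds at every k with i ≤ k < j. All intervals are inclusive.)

Evaluate at each i in [0,7]:
  i=0: ✓ (rhs at j=2; lhs holds on [0,1])
  i=1: ✓ (rhs at j=2; lhs holds on [1,1])
  i=2: ✓ (rhs at j=2)
  i=3: ✗ (no rhs in [3,5])
  i=4: ✗ (no rhs in [4,6])
  i=5: ✗ (no rhs in [5,7])
  i=6: ✗ (no rhs in [6,8])
  i=7: ✗ (lhs fails at k=7 before rhs at j=9)

0, 1, 2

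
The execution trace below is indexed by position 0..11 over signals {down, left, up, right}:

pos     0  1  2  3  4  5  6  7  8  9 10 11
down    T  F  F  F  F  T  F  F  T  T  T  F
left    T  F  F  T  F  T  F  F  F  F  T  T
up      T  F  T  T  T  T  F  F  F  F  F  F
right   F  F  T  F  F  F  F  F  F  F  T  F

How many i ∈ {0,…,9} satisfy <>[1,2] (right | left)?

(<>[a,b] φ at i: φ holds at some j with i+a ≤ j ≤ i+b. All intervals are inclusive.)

7

Evaluate at each i in [0,9]:
  i=0: ✓ (witness j=2)
  i=1: ✓ (witness j=2)
  i=2: ✓ (witness j=3)
  i=3: ✓ (witness j=5)
  i=4: ✓ (witness j=5)
  i=5: ✗ (none in [6,7])
  i=6: ✗ (none in [7,8])
  i=7: ✗ (none in [8,9])
  i=8: ✓ (witness j=10)
  i=9: ✓ (witness j=10)
Positions where it holds: {0, 1, 2, 3, 4, 8, 9} → 7.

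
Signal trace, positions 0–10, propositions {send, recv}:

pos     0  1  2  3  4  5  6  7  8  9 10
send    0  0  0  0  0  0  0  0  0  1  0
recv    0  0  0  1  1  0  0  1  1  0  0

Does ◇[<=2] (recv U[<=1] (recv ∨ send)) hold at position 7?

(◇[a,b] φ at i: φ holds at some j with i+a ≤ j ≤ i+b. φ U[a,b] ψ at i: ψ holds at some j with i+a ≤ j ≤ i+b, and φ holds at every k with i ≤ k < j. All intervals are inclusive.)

Check (recv U[<=1] (recv ∨ send)) at each j in [7,9]:
  j=7: holds
  j=8: holds
  j=9: holds
Found at j=7 → formula holds.

Yes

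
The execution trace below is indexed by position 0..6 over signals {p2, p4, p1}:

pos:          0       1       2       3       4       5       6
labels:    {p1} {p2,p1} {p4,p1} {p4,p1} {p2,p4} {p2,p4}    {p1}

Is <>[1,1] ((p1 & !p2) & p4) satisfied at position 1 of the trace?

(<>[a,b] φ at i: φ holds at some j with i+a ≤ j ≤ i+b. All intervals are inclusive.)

True

Check ((p1 & !p2) & p4) at each j in [2,2]:
  j=2: true
Found at j=2 → formula holds.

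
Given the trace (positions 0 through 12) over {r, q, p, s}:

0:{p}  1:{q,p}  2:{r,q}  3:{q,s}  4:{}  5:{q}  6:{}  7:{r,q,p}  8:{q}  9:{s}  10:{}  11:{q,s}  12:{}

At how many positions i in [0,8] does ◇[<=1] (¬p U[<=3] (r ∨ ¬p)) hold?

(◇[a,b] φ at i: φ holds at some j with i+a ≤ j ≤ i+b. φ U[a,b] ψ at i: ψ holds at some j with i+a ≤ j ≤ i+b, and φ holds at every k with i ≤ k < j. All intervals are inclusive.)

Evaluate at each i in [0,8]:
  i=0: ✗ (none in [0,1])
  i=1: ✓ (witness j=2)
  i=2: ✓ (witness j=2)
  i=3: ✓ (witness j=3)
  i=4: ✓ (witness j=4)
  i=5: ✓ (witness j=5)
  i=6: ✓ (witness j=6)
  i=7: ✓ (witness j=7)
  i=8: ✓ (witness j=8)
Positions where it holds: {1, 2, 3, 4, 5, 6, 7, 8} → 8.

8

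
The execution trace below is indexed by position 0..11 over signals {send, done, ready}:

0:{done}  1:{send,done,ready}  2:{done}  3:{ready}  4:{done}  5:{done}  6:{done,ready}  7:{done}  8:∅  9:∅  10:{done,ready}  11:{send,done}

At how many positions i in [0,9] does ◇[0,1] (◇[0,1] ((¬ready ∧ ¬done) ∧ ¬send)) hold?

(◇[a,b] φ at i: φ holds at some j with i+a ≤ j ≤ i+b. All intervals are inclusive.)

4

Evaluate at each i in [0,9]:
  i=0: ✗ (none in [0,1])
  i=1: ✗ (none in [1,2])
  i=2: ✗ (none in [2,3])
  i=3: ✗ (none in [3,4])
  i=4: ✗ (none in [4,5])
  i=5: ✗ (none in [5,6])
  i=6: ✓ (witness j=7)
  i=7: ✓ (witness j=7)
  i=8: ✓ (witness j=8)
  i=9: ✓ (witness j=9)
Positions where it holds: {6, 7, 8, 9} → 4.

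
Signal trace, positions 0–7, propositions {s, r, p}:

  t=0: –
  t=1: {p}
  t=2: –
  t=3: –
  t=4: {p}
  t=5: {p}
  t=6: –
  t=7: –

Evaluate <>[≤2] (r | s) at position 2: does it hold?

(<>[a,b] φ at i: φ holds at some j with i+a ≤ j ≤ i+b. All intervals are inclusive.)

Does not hold

Check (r | s) at each j in [2,4]:
  j=2: false
  j=3: false
  j=4: false
No position in the window satisfies it → formula fails.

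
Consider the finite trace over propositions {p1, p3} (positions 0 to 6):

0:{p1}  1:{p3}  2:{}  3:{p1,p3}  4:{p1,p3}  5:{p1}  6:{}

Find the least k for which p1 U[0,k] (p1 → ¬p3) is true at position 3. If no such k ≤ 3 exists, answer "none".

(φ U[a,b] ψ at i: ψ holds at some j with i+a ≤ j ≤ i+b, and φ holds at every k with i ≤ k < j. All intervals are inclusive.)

2

Need earliest j ≥ 3 with (p1 → ¬p3), and p1 at every k in [3,j-1].
  j=3: rhs fails.
  j=4: rhs fails.
  j=5: rhs holds; lhs holds on [3,4]. k = 2.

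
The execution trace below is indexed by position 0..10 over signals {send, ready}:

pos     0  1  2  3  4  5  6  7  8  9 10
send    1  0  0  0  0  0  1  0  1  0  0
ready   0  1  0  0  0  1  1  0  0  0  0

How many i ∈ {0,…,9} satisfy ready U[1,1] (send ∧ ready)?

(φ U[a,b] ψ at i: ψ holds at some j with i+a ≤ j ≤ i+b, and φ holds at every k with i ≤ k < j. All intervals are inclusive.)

Evaluate at each i in [0,9]:
  i=0: ✗ (no rhs in [1,1])
  i=1: ✗ (no rhs in [2,2])
  i=2: ✗ (no rhs in [3,3])
  i=3: ✗ (no rhs in [4,4])
  i=4: ✗ (no rhs in [5,5])
  i=5: ✓ (rhs at j=6; lhs holds on [5,5])
  i=6: ✗ (no rhs in [7,7])
  i=7: ✗ (no rhs in [8,8])
  i=8: ✗ (no rhs in [9,9])
  i=9: ✗ (no rhs in [10,10])
Positions where it holds: {5} → 1.

1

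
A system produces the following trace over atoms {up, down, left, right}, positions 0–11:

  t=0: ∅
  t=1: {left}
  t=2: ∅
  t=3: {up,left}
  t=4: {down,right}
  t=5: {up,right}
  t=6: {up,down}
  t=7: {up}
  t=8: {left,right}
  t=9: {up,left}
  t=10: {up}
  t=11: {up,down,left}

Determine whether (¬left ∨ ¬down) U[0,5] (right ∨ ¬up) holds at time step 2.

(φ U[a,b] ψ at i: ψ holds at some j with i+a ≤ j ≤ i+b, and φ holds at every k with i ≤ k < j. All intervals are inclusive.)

Yes

Need some j in [2,7] with (right ∨ ¬up), and (¬left ∨ ¬down) at every k in [2,j-1].
  j=2: (right ∨ ¬up) holds; no prefix to check → satisfied.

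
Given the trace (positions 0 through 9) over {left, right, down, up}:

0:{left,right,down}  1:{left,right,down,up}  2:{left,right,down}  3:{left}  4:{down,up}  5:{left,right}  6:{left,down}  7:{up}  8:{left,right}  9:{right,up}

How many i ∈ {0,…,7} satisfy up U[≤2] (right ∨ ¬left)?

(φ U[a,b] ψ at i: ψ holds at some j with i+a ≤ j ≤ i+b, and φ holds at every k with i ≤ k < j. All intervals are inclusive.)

6

Evaluate at each i in [0,7]:
  i=0: ✓ (rhs at j=0)
  i=1: ✓ (rhs at j=1)
  i=2: ✓ (rhs at j=2)
  i=3: ✗ (lhs fails at k=3 before rhs at j=4)
  i=4: ✓ (rhs at j=4)
  i=5: ✓ (rhs at j=5)
  i=6: ✗ (lhs fails at k=6 before rhs at j=7)
  i=7: ✓ (rhs at j=7)
Positions where it holds: {0, 1, 2, 4, 5, 7} → 6.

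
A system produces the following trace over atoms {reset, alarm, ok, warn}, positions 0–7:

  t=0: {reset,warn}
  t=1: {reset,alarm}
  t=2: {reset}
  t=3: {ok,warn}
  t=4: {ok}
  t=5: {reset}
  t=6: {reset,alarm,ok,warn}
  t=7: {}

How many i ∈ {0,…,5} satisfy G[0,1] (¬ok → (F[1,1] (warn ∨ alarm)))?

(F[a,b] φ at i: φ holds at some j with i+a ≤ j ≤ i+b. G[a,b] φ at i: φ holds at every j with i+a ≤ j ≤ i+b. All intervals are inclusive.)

Evaluate at each i in [0,5]:
  i=0: ✗ (fails at j=1)
  i=1: ✗ (fails at j=1)
  i=2: ✓ (all of [2,3])
  i=3: ✓ (all of [3,4])
  i=4: ✓ (all of [4,5])
  i=5: ✓ (all of [5,6])
Positions where it holds: {2, 3, 4, 5} → 4.

4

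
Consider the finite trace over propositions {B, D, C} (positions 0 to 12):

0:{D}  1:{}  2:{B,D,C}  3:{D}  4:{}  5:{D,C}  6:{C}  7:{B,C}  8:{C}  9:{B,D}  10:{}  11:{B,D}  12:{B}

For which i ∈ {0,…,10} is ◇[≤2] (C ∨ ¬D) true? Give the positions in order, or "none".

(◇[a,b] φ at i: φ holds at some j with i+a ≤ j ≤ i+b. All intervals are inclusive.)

Evaluate at each i in [0,10]:
  i=0: ✓ (witness j=1)
  i=1: ✓ (witness j=1)
  i=2: ✓ (witness j=2)
  i=3: ✓ (witness j=4)
  i=4: ✓ (witness j=4)
  i=5: ✓ (witness j=5)
  i=6: ✓ (witness j=6)
  i=7: ✓ (witness j=7)
  i=8: ✓ (witness j=8)
  i=9: ✓ (witness j=10)
  i=10: ✓ (witness j=10)

0, 1, 2, 3, 4, 5, 6, 7, 8, 9, 10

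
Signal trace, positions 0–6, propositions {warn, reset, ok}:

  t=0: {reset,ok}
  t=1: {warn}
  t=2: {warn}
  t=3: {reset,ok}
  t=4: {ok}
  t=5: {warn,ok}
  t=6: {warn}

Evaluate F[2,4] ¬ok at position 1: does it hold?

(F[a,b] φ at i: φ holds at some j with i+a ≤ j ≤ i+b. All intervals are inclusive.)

No

Check ¬ok at each j in [3,5]:
  j=3: false
  j=4: false
  j=5: false
No position in the window satisfies it → formula fails.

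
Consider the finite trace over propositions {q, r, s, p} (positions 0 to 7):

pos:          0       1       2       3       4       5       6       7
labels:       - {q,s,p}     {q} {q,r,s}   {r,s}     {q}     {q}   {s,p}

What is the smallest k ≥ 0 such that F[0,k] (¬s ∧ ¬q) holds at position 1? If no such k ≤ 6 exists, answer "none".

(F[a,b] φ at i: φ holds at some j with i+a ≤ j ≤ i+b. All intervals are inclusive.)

Scan j = 1,2,… for (¬s ∧ ¬q):
  j=1: fails
  j=2: fails
  j=3: fails
  j=4: fails
  j=5: fails
  j=6: fails
  j=7: fails
No j in [1,7] satisfies it → none.

none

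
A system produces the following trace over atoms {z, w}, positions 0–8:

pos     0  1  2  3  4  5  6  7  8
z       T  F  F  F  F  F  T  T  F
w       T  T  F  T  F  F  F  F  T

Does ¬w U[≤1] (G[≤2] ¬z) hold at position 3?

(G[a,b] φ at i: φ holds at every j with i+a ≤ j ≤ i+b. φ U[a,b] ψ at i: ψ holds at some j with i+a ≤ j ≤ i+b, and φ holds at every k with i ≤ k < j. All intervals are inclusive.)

Need some j in [3,4] with G[≤2] ¬z, and ¬w at every k in [3,j-1].
  j=3: G[≤2] ¬z holds; no prefix to check → satisfied.

Yes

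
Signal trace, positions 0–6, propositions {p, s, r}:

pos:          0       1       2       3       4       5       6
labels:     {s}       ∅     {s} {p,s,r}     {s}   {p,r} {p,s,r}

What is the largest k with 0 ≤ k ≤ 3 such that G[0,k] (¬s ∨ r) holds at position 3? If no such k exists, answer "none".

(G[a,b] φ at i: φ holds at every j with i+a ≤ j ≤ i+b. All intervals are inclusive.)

(¬s ∨ r) must hold from j=3 onward; find where it first fails.
  j=3: holds
  j=4: fails
Holds on [3,3], so largest k = 0.

0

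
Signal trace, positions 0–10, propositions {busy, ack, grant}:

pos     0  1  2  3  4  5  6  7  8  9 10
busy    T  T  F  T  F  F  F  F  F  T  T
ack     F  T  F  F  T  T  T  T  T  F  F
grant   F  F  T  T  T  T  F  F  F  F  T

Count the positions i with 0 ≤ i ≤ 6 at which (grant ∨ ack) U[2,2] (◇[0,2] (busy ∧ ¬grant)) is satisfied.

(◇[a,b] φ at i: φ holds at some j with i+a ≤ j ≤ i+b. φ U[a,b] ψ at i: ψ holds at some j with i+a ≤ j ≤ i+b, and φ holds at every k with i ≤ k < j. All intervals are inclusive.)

Evaluate at each i in [0,6]:
  i=0: ✗ (no rhs in [2,2])
  i=1: ✗ (no rhs in [3,3])
  i=2: ✗ (no rhs in [4,4])
  i=3: ✗ (no rhs in [5,5])
  i=4: ✗ (no rhs in [6,6])
  i=5: ✓ (rhs at j=7; lhs holds on [5,6])
  i=6: ✓ (rhs at j=8; lhs holds on [6,7])
Positions where it holds: {5, 6} → 2.

2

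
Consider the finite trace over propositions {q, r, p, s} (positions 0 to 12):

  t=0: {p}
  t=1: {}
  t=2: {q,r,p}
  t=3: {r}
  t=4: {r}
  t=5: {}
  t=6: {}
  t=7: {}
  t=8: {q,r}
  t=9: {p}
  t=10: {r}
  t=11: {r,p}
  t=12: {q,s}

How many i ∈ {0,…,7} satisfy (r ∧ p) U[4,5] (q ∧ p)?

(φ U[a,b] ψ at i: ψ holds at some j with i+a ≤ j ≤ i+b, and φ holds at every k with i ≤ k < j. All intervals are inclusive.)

0

Evaluate at each i in [0,7]:
  i=0: ✗ (no rhs in [4,5])
  i=1: ✗ (no rhs in [5,6])
  i=2: ✗ (no rhs in [6,7])
  i=3: ✗ (no rhs in [7,8])
  i=4: ✗ (no rhs in [8,9])
  i=5: ✗ (no rhs in [9,10])
  i=6: ✗ (no rhs in [10,11])
  i=7: ✗ (no rhs in [11,12])
Positions where it holds: {} → 0.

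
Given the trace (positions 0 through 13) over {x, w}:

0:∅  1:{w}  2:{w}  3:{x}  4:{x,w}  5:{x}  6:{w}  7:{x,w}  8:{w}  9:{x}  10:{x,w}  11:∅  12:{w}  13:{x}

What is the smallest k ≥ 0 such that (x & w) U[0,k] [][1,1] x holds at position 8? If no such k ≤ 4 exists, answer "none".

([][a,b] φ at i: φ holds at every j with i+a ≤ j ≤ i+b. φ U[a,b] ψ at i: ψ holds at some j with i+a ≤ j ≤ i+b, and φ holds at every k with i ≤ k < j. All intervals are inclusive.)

0

Need earliest j ≥ 8 with [][1,1] x, and (x & w) at every k in [8,j-1].
  j=8: rhs holds (empty prefix). k = 0.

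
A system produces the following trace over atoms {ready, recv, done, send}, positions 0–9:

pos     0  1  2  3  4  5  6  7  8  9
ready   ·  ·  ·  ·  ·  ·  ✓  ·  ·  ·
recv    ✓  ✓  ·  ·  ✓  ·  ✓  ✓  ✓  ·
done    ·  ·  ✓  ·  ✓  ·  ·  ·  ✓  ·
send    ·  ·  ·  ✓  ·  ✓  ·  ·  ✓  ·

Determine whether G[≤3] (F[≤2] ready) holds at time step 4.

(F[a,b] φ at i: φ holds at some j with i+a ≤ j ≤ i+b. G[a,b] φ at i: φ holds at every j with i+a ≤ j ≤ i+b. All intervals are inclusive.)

Check F[≤2] ready at every j in [4,7]:
  j=4: holds (witness at 6)
  j=5: holds (witness at 6)
  j=6: holds (witness at 6)
  j=7: fails (none in [7,9])
Fails at j=7 → formula fails.

No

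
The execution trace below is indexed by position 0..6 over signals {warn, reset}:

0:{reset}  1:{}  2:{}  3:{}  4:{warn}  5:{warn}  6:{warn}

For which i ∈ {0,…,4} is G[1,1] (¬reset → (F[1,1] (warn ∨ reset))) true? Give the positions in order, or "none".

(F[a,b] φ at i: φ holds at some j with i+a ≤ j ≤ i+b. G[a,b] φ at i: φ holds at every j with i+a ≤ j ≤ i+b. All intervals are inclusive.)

2, 3, 4

Evaluate at each i in [0,4]:
  i=0: ✗ (fails at j=1)
  i=1: ✗ (fails at j=2)
  i=2: ✓ (all of [3,3])
  i=3: ✓ (all of [4,4])
  i=4: ✓ (all of [5,5])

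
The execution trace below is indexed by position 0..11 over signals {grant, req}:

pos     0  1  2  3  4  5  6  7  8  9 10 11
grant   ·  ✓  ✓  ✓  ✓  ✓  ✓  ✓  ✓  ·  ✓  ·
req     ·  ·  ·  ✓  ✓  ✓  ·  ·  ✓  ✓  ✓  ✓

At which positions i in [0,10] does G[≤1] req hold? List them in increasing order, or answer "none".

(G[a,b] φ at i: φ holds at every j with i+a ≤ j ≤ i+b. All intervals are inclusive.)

Evaluate at each i in [0,10]:
  i=0: ✗ (fails at j=0)
  i=1: ✗ (fails at j=1)
  i=2: ✗ (fails at j=2)
  i=3: ✓ (all of [3,4])
  i=4: ✓ (all of [4,5])
  i=5: ✗ (fails at j=6)
  i=6: ✗ (fails at j=6)
  i=7: ✗ (fails at j=7)
  i=8: ✓ (all of [8,9])
  i=9: ✓ (all of [9,10])
  i=10: ✓ (all of [10,11])

3, 4, 8, 9, 10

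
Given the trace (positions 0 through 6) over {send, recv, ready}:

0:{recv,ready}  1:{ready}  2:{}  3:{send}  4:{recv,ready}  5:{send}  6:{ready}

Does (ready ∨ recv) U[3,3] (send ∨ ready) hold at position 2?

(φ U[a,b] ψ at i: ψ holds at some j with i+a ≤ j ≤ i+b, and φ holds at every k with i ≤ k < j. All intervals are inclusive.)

Need some j in [5,5] with (send ∨ ready), and (ready ∨ recv) at every k in [2,j-1].
  j=5: (send ∨ ready) holds, but (ready ∨ recv) fails at k=2 → not this j.
No j in the window works → until fails.

False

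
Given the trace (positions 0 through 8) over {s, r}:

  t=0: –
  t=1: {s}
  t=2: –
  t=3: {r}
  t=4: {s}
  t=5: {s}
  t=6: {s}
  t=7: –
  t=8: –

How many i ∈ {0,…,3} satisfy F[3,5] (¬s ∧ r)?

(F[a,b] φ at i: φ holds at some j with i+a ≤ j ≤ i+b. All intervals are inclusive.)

1

Evaluate at each i in [0,3]:
  i=0: ✓ (witness j=3)
  i=1: ✗ (none in [4,6])
  i=2: ✗ (none in [5,7])
  i=3: ✗ (none in [6,8])
Positions where it holds: {0} → 1.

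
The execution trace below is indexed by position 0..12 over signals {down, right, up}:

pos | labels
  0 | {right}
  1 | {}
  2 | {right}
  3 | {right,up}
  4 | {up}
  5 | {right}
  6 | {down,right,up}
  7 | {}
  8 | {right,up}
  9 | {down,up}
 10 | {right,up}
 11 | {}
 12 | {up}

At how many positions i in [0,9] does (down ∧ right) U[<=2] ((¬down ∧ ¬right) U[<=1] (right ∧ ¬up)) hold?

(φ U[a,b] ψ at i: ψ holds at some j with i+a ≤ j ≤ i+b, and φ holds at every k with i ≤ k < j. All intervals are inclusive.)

5

Evaluate at each i in [0,9]:
  i=0: ✓ (rhs at j=0)
  i=1: ✓ (rhs at j=1)
  i=2: ✓ (rhs at j=2)
  i=3: ✗ (lhs fails at k=3 before rhs at j=4)
  i=4: ✓ (rhs at j=4)
  i=5: ✓ (rhs at j=5)
  i=6: ✗ (no rhs in [6,8])
  i=7: ✗ (no rhs in [7,9])
  i=8: ✗ (no rhs in [8,10])
  i=9: ✗ (no rhs in [9,11])
Positions where it holds: {0, 1, 2, 4, 5} → 5.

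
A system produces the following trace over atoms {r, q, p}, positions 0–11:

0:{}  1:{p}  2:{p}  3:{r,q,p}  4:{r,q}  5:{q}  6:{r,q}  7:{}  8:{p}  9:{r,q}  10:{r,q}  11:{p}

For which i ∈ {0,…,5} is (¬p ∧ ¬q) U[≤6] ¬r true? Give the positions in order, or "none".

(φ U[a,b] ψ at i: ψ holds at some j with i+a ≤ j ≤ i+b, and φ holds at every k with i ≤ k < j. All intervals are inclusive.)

Evaluate at each i in [0,5]:
  i=0: ✓ (rhs at j=0)
  i=1: ✓ (rhs at j=1)
  i=2: ✓ (rhs at j=2)
  i=3: ✗ (lhs fails at k=3 before rhs at j=5)
  i=4: ✗ (lhs fails at k=4 before rhs at j=5)
  i=5: ✓ (rhs at j=5)

0, 1, 2, 5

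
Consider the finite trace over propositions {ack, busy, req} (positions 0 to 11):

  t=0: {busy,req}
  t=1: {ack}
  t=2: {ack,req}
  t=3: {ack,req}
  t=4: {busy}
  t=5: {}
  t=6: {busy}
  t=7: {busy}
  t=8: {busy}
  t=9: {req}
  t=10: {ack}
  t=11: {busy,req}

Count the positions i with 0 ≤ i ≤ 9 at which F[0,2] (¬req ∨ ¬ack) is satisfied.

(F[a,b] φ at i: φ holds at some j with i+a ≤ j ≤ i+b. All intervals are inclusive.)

Evaluate at each i in [0,9]:
  i=0: ✓ (witness j=0)
  i=1: ✓ (witness j=1)
  i=2: ✓ (witness j=4)
  i=3: ✓ (witness j=4)
  i=4: ✓ (witness j=4)
  i=5: ✓ (witness j=5)
  i=6: ✓ (witness j=6)
  i=7: ✓ (witness j=7)
  i=8: ✓ (witness j=8)
  i=9: ✓ (witness j=9)
Positions where it holds: {0, 1, 2, 3, 4, 5, 6, 7, 8, 9} → 10.

10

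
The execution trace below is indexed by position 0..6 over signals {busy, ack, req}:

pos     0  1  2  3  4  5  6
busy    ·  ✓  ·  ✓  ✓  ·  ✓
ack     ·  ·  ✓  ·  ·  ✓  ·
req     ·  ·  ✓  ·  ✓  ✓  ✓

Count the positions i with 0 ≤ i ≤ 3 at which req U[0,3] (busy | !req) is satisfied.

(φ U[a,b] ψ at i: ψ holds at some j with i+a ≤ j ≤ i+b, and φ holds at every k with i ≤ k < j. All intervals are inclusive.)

Evaluate at each i in [0,3]:
  i=0: ✓ (rhs at j=0)
  i=1: ✓ (rhs at j=1)
  i=2: ✓ (rhs at j=3; lhs holds on [2,2])
  i=3: ✓ (rhs at j=3)
Positions where it holds: {0, 1, 2, 3} → 4.

4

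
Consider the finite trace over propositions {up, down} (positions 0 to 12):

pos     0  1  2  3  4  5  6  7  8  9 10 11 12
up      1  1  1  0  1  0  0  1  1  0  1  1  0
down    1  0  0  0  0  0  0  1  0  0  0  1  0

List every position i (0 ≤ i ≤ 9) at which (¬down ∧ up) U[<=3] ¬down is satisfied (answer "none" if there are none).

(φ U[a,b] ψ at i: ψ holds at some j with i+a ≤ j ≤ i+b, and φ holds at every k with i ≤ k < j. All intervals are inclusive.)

1, 2, 3, 4, 5, 6, 8, 9

Evaluate at each i in [0,9]:
  i=0: ✗ (lhs fails at k=0 before rhs at j=1)
  i=1: ✓ (rhs at j=1)
  i=2: ✓ (rhs at j=2)
  i=3: ✓ (rhs at j=3)
  i=4: ✓ (rhs at j=4)
  i=5: ✓ (rhs at j=5)
  i=6: ✓ (rhs at j=6)
  i=7: ✗ (lhs fails at k=7 before rhs at j=8)
  i=8: ✓ (rhs at j=8)
  i=9: ✓ (rhs at j=9)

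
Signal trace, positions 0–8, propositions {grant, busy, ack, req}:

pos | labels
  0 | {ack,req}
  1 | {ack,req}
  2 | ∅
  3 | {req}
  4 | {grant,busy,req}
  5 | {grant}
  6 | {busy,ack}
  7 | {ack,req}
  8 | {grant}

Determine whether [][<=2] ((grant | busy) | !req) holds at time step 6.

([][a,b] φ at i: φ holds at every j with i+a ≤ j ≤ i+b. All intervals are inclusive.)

No

Check ((grant | busy) | !req) at every j in [6,8]:
  j=6: true
  j=7: false
  j=8: true
Fails at j=7 → formula fails.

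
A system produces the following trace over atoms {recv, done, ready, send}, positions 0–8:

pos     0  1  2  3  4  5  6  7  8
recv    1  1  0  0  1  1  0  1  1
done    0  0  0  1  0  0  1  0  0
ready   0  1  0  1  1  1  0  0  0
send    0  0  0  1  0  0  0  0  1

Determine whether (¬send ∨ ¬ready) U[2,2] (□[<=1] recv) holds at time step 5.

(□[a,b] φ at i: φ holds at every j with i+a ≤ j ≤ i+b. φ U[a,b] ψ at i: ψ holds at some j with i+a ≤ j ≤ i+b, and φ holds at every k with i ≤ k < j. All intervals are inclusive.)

Yes

Need some j in [7,7] with □[<=1] recv, and (¬send ∨ ¬ready) at every k in [5,j-1].
  j=7: □[<=1] recv holds; (¬send ∨ ¬ready) holds at every k in [5,6] → satisfied.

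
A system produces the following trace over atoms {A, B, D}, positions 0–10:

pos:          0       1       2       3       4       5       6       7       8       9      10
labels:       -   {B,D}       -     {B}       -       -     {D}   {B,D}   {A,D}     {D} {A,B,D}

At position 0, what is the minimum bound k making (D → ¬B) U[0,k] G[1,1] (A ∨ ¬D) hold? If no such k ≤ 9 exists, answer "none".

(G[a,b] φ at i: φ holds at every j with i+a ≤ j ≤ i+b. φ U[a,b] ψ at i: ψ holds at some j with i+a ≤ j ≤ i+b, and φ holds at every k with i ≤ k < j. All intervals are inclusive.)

1

Need earliest j ≥ 0 with G[1,1] (A ∨ ¬D), and (D → ¬B) at every k in [0,j-1].
  j=0: rhs fails.
  j=1: rhs holds; lhs holds on [0,0]. k = 1.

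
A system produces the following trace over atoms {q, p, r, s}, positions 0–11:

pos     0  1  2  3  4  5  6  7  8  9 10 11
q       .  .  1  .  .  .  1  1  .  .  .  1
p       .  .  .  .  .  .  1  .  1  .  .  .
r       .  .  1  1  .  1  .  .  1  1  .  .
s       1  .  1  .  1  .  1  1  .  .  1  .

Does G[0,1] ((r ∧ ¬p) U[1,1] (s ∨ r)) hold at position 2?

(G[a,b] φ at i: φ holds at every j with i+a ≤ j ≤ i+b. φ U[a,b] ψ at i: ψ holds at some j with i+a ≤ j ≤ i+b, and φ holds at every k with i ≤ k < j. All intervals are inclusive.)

Holds

Check ((r ∧ ¬p) U[1,1] (s ∨ r)) at every j in [2,3]:
  j=2: holds
  j=3: holds
All positions satisfy it → formula holds.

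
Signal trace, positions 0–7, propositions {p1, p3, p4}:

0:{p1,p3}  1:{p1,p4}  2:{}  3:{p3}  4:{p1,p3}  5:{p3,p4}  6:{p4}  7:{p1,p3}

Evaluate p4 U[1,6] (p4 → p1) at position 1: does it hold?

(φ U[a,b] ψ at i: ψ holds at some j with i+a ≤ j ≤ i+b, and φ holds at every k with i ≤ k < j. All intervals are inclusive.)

Need some j in [2,7] with (p4 → p1), and p4 at every k in [1,j-1].
  j=2: (p4 → p1) holds; p4 holds at every k in [1,1] → satisfied.

Yes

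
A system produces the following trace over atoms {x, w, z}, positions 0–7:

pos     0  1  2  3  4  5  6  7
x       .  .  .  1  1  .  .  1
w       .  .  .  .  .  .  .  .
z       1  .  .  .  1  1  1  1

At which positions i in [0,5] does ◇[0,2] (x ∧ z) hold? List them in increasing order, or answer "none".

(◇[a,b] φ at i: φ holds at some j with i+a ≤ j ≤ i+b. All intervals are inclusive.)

Evaluate at each i in [0,5]:
  i=0: ✗ (none in [0,2])
  i=1: ✗ (none in [1,3])
  i=2: ✓ (witness j=4)
  i=3: ✓ (witness j=4)
  i=4: ✓ (witness j=4)
  i=5: ✓ (witness j=7)

2, 3, 4, 5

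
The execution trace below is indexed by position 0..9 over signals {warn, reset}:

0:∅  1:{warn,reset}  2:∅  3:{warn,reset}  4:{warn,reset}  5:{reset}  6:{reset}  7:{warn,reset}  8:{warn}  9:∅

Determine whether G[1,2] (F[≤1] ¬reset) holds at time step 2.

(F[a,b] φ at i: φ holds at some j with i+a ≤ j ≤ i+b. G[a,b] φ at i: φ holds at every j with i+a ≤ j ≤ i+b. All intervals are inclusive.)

Check F[≤1] ¬reset at every j in [3,4]:
  j=3: fails (none in [3,4])
  j=4: fails (none in [4,5])
Fails at j=3 → formula fails.

No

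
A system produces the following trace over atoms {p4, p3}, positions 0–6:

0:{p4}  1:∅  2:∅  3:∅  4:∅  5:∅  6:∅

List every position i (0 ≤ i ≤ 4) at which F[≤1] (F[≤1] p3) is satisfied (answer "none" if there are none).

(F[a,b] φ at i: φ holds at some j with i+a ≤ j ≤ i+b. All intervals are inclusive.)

Evaluate at each i in [0,4]:
  i=0: ✗ (none in [0,1])
  i=1: ✗ (none in [1,2])
  i=2: ✗ (none in [2,3])
  i=3: ✗ (none in [3,4])
  i=4: ✗ (none in [4,5])

none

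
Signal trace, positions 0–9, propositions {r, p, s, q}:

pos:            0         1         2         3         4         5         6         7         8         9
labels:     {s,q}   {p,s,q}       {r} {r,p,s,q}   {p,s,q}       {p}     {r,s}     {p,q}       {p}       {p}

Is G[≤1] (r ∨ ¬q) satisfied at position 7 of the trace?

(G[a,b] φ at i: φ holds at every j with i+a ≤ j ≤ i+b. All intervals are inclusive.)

False

Check (r ∨ ¬q) at every j in [7,8]:
  j=7: false
  j=8: true
Fails at j=7 → formula fails.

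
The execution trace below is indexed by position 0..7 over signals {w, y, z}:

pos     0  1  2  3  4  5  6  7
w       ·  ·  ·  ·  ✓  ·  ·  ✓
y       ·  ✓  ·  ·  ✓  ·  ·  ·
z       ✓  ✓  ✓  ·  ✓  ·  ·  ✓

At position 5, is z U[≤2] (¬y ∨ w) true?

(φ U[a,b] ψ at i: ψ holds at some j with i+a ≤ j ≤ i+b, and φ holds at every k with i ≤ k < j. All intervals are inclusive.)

Yes

Need some j in [5,7] with (¬y ∨ w), and z at every k in [5,j-1].
  j=5: (¬y ∨ w) holds; no prefix to check → satisfied.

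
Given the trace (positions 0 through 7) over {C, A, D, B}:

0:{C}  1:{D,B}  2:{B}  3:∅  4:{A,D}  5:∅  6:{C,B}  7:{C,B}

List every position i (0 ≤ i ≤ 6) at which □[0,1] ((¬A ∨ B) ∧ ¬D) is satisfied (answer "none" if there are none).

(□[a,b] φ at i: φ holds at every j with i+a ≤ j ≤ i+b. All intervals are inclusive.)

Evaluate at each i in [0,6]:
  i=0: ✗ (fails at j=1)
  i=1: ✗ (fails at j=1)
  i=2: ✓ (all of [2,3])
  i=3: ✗ (fails at j=4)
  i=4: ✗ (fails at j=4)
  i=5: ✓ (all of [5,6])
  i=6: ✓ (all of [6,7])

2, 5, 6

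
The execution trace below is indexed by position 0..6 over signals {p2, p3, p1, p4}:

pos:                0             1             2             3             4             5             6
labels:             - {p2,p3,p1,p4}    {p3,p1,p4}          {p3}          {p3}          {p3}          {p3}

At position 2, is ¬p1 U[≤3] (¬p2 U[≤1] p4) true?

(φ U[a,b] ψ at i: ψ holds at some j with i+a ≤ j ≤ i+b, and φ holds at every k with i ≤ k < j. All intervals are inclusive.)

True

Need some j in [2,5] with (¬p2 U[≤1] p4), and ¬p1 at every k in [2,j-1].
  j=2: (¬p2 U[≤1] p4) holds; no prefix to check → satisfied.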